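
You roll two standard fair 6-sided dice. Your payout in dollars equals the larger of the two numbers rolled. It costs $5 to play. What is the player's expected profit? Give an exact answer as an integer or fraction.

-19/36 dollars

Distribution of the larger of the two numbers rolled: 1 w.p. 1/36, 2 w.p. 1/12, 3 w.p. 5/36, 4 w.p. 7/36, 5 w.p. 1/4, 6 w.p. 11/36
E[payout] = (1/36)·1 + (1/12)·2 + (5/36)·3 + (7/36)·4 + (1/4)·5 + (11/36)·6 = 161/36
Expected profit = 161/36 − 5 = -19/36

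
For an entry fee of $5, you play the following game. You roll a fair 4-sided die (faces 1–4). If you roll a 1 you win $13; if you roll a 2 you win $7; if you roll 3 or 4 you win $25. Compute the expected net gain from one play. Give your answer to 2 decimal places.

$12.50

E[payout] = (1/4)·7 + (1/4)·13 + (1/2)·25 = 35/2
Expected profit = 35/2 − 5 = 25/2 ≈ $12.50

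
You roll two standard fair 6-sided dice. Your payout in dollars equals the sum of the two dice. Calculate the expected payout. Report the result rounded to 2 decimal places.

Distribution of the sum of the two dice: 2 w.p. 1/36, 3 w.p. 1/18, 4 w.p. 1/12, 5 w.p. 1/9, 6 w.p. 5/36, 7 w.p. 1/6, …
E[payout] = (1/36)·2 + (1/18)·3 + (1/12)·4 + (1/9)·5 + (5/36)·6 + (1/6)·7 + (5/36)·8 + (1/9)·9 + (1/12)·10 + (1/18)·11 + (1/36)·12 = 7
≈ $7.00

$7.00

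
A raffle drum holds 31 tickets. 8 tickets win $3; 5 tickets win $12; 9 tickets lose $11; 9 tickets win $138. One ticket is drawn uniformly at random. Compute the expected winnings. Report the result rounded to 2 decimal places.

$39.58

E[payout] = (8/31)·3 + (5/31)·12 + (9/31)·(-11) + (9/31)·138 = 1227/31
≈ $39.58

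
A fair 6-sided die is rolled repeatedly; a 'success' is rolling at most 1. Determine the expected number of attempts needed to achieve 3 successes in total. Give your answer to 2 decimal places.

By linearity (sum of 3 independent geometric waits), E[trials] = 3/p = 3/(1/6) = 18.
≈ 18.00

18.00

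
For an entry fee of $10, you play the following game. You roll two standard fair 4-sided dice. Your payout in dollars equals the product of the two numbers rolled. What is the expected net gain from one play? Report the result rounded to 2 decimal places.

Distribution of the product of the two numbers rolled: 1 w.p. 1/16, 2 w.p. 1/8, 3 w.p. 1/8, 4 w.p. 3/16, 6 w.p. 1/8, 8 w.p. 1/8, …
E[payout] = (1/16)·1 + (1/8)·2 + (1/8)·3 + (3/16)·4 + (1/8)·6 + (1/8)·8 + (1/16)·9 + (1/8)·12 + (1/16)·16 = 25/4
Expected profit = 25/4 − 10 = -15/4 ≈ -$3.75

-$3.75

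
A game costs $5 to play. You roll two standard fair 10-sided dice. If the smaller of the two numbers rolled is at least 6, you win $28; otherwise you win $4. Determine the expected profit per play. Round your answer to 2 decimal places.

E[payout] = (3/4)·4 + (1/4)·28 = 10
Expected profit = 10 − 5 = 5 ≈ $5.00

$5.00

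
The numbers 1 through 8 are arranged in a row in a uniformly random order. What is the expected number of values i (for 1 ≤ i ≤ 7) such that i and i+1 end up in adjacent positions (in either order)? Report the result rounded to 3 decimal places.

1.750

For each i ∈ {1,…,7}, let Xᵢ = 1 if i and i+1 are adjacent. P(Xᵢ=1) = 2·(8−1)!/8! = 2/8.
By linearity, E[ΣXᵢ] = (7)·(2/8) = 7/4.
≈ 1.750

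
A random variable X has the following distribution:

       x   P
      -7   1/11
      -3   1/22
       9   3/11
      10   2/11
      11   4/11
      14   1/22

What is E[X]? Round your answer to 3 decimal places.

8.136

E[X] = (1/11)·(-7) + (1/22)·(-3) + (3/11)·9 + (2/11)·10 + (4/11)·11 + (1/22)·14
     = 179/22 ≈ 8.136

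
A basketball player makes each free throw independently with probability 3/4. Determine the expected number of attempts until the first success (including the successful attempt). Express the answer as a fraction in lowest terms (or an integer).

For a geometric distribution, E[trials] = 1/p = 1/(3/4) = 4/3.

4/3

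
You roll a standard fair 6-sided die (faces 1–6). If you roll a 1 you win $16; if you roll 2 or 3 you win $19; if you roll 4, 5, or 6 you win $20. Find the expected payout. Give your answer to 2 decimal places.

E[payout] = (1/6)·16 + (1/3)·19 + (1/2)·20 = 19
≈ $19.00

$19.00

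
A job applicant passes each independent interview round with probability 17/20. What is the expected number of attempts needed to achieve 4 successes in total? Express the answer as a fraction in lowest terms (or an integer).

By linearity (sum of 4 independent geometric waits), E[trials] = 4/p = 4/(17/20) = 80/17.

80/17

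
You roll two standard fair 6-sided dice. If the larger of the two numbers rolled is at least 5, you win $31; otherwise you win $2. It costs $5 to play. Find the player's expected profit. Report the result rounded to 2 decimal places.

E[payout] = (4/9)·2 + (5/9)·31 = 163/9
Expected profit = 163/9 − 5 = 118/9 ≈ $13.11

$13.11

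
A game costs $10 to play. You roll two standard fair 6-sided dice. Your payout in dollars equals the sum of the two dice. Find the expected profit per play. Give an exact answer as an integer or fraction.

-$3

Distribution of the sum of the two dice: 2 w.p. 1/36, 3 w.p. 1/18, 4 w.p. 1/12, 5 w.p. 1/9, 6 w.p. 5/36, 7 w.p. 1/6, …
E[payout] = (1/36)·2 + (1/18)·3 + (1/12)·4 + (1/9)·5 + (5/36)·6 + (1/6)·7 + (5/36)·8 + (1/9)·9 + (1/12)·10 + (1/18)·11 + (1/36)·12 = 7
Expected profit = 7 − 10 = -3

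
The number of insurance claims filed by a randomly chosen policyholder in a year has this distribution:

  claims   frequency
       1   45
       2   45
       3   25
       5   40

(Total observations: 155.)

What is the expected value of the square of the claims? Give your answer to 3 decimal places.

Total = 155, so P(claims=1) = 45/155, etc.
E[X²] = (9/31)·1 + (9/31)·4 + (5/31)·9 + (8/31)·25
     = 290/31 ≈ 9.355

9.355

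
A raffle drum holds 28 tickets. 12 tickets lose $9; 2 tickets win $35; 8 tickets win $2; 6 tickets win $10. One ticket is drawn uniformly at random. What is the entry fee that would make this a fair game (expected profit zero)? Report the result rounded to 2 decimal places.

E[payout] = (12/28)·(-9) + (2/28)·35 + (8/28)·2 + (6/28)·10 = 19/14
Fair fee = E[payout] = 19/14 ≈ $1.36

$1.36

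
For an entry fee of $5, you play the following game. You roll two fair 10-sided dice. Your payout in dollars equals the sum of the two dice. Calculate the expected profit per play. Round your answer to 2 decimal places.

$6.00

Distribution of the sum of the two dice: 2 w.p. 1/100, 3 w.p. 1/50, 4 w.p. 3/100, 5 w.p. 1/25, 6 w.p. 1/20, 7 w.p. 3/50, …
E[payout] = (1/100)·2 + (1/50)·3 + (3/100)·4 + (1/25)·5 + (1/20)·6 + (3/50)·7 + (7/100)·8 + (2/25)·9 + (9/100)·10 + (1/10)·11 + (9/100)·12 + (2/25)·13 + (7/100)·14 + (3/50)·15 + (1/20)·16 + (1/25)·17 + (3/100)·18 + (1/50)·19 + (1/100)·20 = 11
Expected profit = 11 − 5 = 6 ≈ $6.00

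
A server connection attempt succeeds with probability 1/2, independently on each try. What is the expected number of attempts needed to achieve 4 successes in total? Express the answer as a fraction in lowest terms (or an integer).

8

By linearity (sum of 4 independent geometric waits), E[trials] = 4/p = 4/(1/2) = 8.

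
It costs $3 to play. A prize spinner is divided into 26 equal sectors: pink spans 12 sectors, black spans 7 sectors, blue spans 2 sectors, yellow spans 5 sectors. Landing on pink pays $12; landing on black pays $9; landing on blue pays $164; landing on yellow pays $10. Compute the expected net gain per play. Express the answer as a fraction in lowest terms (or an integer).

39/2 dollars

E[payout] = (12/26)·12 + (7/26)·9 + (2/26)·164 + (5/26)·10 = 45/2
Expected profit = 45/2 − 3 = 39/2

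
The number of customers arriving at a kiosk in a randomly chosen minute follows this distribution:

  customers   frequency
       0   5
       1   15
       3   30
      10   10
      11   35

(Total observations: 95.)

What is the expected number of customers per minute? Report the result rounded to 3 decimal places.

6.211

Total = 95, so P(customers=0) = 5/95, etc.
E[X] = (1/19)·0 + (3/19)·1 + (6/19)·3 + (2/19)·10 + (7/19)·11
     = 118/19 ≈ 6.211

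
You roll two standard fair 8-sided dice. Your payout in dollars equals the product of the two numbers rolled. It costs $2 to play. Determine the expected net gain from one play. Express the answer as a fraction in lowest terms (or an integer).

Distribution of the product of the two numbers rolled: 1 w.p. 1/64, 2 w.p. 1/32, 3 w.p. 1/32, 4 w.p. 3/64, 5 w.p. 1/32, 6 w.p. 1/16, …
E[payout] = (1/64)·1 + (1/32)·2 + (1/32)·3 + (3/64)·4 + (1/32)·5 + (1/16)·6 + (1/32)·7 + (1/16)·8 + (1/64)·9 + (1/32)·10 + (1/16)·12 + (1/32)·14 + (1/32)·15 + (3/64)·16 + (1/32)·18 + (1/32)·20 + (1/32)·21 + (1/16)·24 + (1/64)·25 + (1/32)·28 + (1/32)·30 + (1/32)·32 + (1/32)·35 + (1/64)·36 + (1/32)·40 + (1/32)·42 + (1/32)·48 + (1/64)·49 + (1/32)·56 + (1/64)·64 = 81/4
Expected profit = 81/4 − 2 = 73/4

73/4 dollars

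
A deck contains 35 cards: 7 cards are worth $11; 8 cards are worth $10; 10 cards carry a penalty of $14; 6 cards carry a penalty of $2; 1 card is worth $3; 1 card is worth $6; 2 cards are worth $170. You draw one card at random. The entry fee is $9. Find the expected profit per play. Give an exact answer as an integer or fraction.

39/35 dollars

E[payout] = (7/35)·11 + (8/35)·10 + (10/35)·(-14) + (6/35)·(-2) + (1/35)·3 + (1/35)·6 + (2/35)·170 = 354/35
Expected profit = 354/35 − 9 = 39/35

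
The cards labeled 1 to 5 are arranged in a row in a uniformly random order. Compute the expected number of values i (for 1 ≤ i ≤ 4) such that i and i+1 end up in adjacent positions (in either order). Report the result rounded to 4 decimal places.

1.6000

For each i ∈ {1,…,4}, let Xᵢ = 1 if i and i+1 are adjacent. P(Xᵢ=1) = 2·(5−1)!/5! = 2/5.
By linearity, E[ΣXᵢ] = (4)·(2/5) = 8/5.
≈ 1.6000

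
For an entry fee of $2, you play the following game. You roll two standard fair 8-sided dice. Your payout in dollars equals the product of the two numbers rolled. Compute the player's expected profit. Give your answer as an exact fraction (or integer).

73/4 dollars

Distribution of the product of the two numbers rolled: 1 w.p. 1/64, 2 w.p. 1/32, 3 w.p. 1/32, 4 w.p. 3/64, 5 w.p. 1/32, 6 w.p. 1/16, …
E[payout] = (1/64)·1 + (1/32)·2 + (1/32)·3 + (3/64)·4 + (1/32)·5 + (1/16)·6 + (1/32)·7 + (1/16)·8 + (1/64)·9 + (1/32)·10 + (1/16)·12 + (1/32)·14 + (1/32)·15 + (3/64)·16 + (1/32)·18 + (1/32)·20 + (1/32)·21 + (1/16)·24 + (1/64)·25 + (1/32)·28 + (1/32)·30 + (1/32)·32 + (1/32)·35 + (1/64)·36 + (1/32)·40 + (1/32)·42 + (1/32)·48 + (1/64)·49 + (1/32)·56 + (1/64)·64 = 81/4
Expected profit = 81/4 − 2 = 73/4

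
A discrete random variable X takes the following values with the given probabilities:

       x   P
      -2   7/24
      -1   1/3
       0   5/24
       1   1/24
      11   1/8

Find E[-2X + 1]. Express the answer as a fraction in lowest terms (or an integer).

E[-2x+1] = (7/24)·5 + (1/3)·3 + (5/24)·1 + (1/24)·(-1) + (1/8)·(-21)
     = 0

0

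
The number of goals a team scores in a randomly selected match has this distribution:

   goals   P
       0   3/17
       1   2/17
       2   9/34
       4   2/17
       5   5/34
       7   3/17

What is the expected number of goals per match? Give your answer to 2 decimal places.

E[X] = (3/17)·0 + (2/17)·1 + (9/34)·2 + (2/17)·4 + (5/34)·5 + (3/17)·7
     = 105/34 ≈ 3.09

3.09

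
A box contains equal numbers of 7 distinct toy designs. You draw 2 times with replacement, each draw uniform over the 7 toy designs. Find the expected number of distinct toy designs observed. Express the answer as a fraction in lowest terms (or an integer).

13/7

Let Xⱼ=1 if type j appears at least once. P(Xⱼ=1) = 1 − ((7−1)/7)^2 = 13/49.
E[#distinct] = 7·13/49 = 13/7.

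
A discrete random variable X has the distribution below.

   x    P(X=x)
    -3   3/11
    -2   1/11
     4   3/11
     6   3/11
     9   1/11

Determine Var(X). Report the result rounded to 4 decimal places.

E[X] = (3/11)·(-3) + (1/11)·(-2) + (3/11)·4 + (3/11)·6 + (1/11)·9 = 28/11
E[X²] = (3/11)·9 + (1/11)·4 + (3/11)·16 + (3/11)·36 + (1/11)·81 = 268/11
Var(X) = 268/11 − (28/11)² = 2164/121 ≈ 17.8843

17.8843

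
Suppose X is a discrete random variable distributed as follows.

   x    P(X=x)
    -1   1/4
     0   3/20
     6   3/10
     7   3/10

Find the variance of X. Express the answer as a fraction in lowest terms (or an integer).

E[X] = (1/4)·(-1) + (3/20)·0 + (3/10)·6 + (3/10)·7 = 73/20
E[X²] = (1/4)·1 + (3/20)·0 + (3/10)·36 + (3/10)·49 = 103/4
Var(X) = 103/4 − (73/20)² = 4971/400

4971/400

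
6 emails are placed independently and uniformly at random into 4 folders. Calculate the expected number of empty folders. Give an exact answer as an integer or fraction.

Let Xⱼ=1 if folder j is empty. P(Xⱼ=1) = ((4-1)/4)^6 = 729/4096.
By linearity, E[#empty] = 4·729/4096 = 729/1024.

729/1024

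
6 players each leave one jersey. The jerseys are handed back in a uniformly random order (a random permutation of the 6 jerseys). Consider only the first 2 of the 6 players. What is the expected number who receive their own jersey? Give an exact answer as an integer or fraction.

Let Xᵢ = 1 if person i gets their own jersey. For each i, P(Xᵢ=1) = 1/6.
By linearity of expectation, E[X₁+…+X_2] = 2·(1/6) = 1/3.

1/3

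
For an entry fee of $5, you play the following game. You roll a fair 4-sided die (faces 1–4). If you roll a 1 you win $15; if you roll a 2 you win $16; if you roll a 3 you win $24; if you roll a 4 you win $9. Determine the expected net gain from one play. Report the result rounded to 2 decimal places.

E[payout] = (1/4)·9 + (1/4)·15 + (1/4)·16 + (1/4)·24 = 16
Expected profit = 16 − 5 = 11 ≈ $11.00

$11.00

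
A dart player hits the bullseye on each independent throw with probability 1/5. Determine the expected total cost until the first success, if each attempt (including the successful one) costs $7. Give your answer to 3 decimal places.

$35.000

E[#attempts] = 1/p = 5; E[cost] = 7·5 = 35.
≈ 35.000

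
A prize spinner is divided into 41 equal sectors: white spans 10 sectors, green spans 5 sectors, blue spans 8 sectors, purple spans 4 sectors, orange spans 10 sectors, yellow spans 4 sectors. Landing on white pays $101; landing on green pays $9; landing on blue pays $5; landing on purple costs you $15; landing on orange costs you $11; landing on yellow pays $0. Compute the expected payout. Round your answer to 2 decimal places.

E[payout] = (10/41)·101 + (5/41)·9 + (8/41)·5 + (4/41)·(-15) + (10/41)·(-11) + (4/41)·0 = 925/41
≈ $22.56

$22.56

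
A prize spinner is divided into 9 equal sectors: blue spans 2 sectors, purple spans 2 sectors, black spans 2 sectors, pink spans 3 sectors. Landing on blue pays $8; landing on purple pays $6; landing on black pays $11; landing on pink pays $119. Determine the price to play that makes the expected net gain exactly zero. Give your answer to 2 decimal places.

E[payout] = (2/9)·8 + (2/9)·6 + (2/9)·11 + (3/9)·119 = 407/9
Fair fee = E[payout] = 407/9 ≈ $45.22

$45.22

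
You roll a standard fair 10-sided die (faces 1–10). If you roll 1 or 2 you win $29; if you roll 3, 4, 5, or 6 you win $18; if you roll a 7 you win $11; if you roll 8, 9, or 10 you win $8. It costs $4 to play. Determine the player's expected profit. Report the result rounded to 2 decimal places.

$12.50

E[payout] = (3/10)·8 + (1/10)·11 + (2/5)·18 + (1/5)·29 = 33/2
Expected profit = 33/2 − 4 = 25/2 ≈ $12.50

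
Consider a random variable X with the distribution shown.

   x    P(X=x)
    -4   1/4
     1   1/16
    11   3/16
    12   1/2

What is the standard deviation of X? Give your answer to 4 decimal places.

6.9271

E[X] = 57/8, E[X²] = 395/4
Var(X) = E[X²] − (E[X])² = 395/4 − 3249/64 = 3071/64
SD(X) = √(3071/64) ≈ 6.9271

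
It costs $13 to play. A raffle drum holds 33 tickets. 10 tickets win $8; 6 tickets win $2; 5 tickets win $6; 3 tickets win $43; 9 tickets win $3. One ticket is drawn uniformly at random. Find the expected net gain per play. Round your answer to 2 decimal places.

-$4.58

E[payout] = (10/33)·8 + (6/33)·2 + (5/33)·6 + (3/33)·43 + (9/33)·3 = 278/33
Expected profit = 278/33 − 13 = -151/33 ≈ -$4.58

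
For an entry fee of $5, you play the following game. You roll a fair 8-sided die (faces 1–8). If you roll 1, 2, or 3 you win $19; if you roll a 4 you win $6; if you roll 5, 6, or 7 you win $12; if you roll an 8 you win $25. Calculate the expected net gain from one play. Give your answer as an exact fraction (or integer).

21/2 dollars

E[payout] = (1/8)·6 + (3/8)·12 + (3/8)·19 + (1/8)·25 = 31/2
Expected profit = 31/2 − 5 = 21/2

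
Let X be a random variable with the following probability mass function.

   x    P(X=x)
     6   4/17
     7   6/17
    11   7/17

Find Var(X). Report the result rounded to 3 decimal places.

E[X] = (4/17)·6 + (6/17)·7 + (7/17)·11 = 143/17
E[X²] = (4/17)·36 + (6/17)·49 + (7/17)·121 = 1285/17
Var(X) = 1285/17 − (143/17)² = 1396/289 ≈ 4.830

4.830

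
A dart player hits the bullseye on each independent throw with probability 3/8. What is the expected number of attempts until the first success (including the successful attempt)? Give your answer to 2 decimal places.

For a geometric distribution, E[trials] = 1/p = 1/(3/8) = 8/3.
≈ 2.67

2.67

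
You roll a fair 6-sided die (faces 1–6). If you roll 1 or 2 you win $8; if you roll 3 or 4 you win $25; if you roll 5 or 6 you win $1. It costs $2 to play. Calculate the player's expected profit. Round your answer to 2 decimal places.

E[payout] = (1/3)·1 + (1/3)·8 + (1/3)·25 = 34/3
Expected profit = 34/3 − 2 = 28/3 ≈ $9.33

$9.33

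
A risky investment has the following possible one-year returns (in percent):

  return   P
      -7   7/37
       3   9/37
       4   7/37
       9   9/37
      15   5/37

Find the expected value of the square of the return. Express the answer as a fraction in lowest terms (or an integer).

2390/37

E[X²] = (7/37)·49 + (9/37)·9 + (7/37)·16 + (9/37)·81 + (5/37)·225
     = 2390/37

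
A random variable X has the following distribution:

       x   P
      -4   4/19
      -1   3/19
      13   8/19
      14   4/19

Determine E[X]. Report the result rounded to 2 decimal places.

7.42

E[X] = (4/19)·(-4) + (3/19)·(-1) + (8/19)·13 + (4/19)·14
     = 141/19 ≈ 7.42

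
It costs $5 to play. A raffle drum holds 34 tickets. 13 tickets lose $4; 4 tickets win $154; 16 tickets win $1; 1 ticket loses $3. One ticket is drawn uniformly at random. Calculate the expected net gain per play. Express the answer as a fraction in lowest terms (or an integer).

407/34 dollars

E[payout] = (13/34)·(-4) + (4/34)·154 + (16/34)·1 + (1/34)·(-3) = 577/34
Expected profit = 577/34 − 5 = 407/34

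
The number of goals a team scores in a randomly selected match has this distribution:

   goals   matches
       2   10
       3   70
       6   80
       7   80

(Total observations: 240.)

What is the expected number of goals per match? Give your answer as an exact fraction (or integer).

Total = 240, so P(goals=2) = 10/240, etc.
E[X] = (1/24)·2 + (7/24)·3 + (1/3)·6 + (1/3)·7
     = 127/24

127/24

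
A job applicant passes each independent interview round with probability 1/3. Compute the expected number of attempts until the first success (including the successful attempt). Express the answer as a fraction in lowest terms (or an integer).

3

For a geometric distribution, E[trials] = 1/p = 1/(1/3) = 3.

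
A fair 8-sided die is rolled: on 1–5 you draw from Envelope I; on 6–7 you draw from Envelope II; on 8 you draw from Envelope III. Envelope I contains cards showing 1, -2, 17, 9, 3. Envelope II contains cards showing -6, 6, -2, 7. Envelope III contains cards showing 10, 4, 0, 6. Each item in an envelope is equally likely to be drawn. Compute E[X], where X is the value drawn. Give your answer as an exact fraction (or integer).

E[X | Envelope I] = (1 − 2 + 17 + 9 + 3)/5 = 28/5
E[X | Envelope II] = (-6 + 6 − 2 + 7)/4 = 5/4
E[X | Envelope III] = (10 + 4 + 0 + 6)/4 = 5
E[X] = (5/8)·28/5 + (1/4)·5/4 + (1/8)·5 = 71/16

71/16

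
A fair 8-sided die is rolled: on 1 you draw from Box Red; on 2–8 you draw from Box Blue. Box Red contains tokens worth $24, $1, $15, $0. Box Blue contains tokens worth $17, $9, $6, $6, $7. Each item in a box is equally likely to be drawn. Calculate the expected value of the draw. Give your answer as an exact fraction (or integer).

E[X | Box Red] = (24 + 1 + 15 + 0)/4 = 10
E[X | Box Blue] = (17 + 9 + 6 + 6 + 7)/5 = 9
E[X] = (1/8)·10 + (7/8)·9 = 73/8

73/8 dollars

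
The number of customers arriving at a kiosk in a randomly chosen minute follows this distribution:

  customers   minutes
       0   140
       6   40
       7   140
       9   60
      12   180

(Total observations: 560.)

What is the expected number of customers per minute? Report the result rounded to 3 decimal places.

Total = 560, so P(customers=0) = 140/560, etc.
E[X] = (1/4)·0 + (1/14)·6 + (1/4)·7 + (3/28)·9 + (9/28)·12
     = 7 ≈ 7.000

7.000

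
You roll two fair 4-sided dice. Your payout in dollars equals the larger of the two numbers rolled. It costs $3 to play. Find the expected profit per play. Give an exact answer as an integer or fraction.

1/8 dollars

Distribution of the larger of the two numbers rolled: 1 w.p. 1/16, 2 w.p. 3/16, 3 w.p. 5/16, 4 w.p. 7/16
E[payout] = (1/16)·1 + (3/16)·2 + (5/16)·3 + (7/16)·4 = 25/8
Expected profit = 25/8 − 3 = 1/8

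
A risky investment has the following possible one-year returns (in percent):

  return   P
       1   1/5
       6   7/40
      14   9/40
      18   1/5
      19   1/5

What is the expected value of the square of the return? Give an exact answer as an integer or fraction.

E[X²] = (1/5)·1 + (7/40)·36 + (9/40)·196 + (1/5)·324 + (1/5)·361
     = 938/5

938/5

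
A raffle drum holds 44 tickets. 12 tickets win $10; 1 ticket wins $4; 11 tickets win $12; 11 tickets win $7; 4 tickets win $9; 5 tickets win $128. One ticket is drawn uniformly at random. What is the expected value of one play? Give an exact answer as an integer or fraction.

E[payout] = (12/44)·10 + (1/44)·4 + (11/44)·12 + (11/44)·7 + (4/44)·9 + (5/44)·128 = 1009/44

1009/44 dollars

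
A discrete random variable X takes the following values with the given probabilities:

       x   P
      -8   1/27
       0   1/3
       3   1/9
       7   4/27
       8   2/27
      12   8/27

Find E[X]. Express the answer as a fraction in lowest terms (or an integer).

47/9

E[X] = (1/27)·(-8) + (1/3)·0 + (1/9)·3 + (4/27)·7 + (2/27)·8 + (8/27)·12
     = 47/9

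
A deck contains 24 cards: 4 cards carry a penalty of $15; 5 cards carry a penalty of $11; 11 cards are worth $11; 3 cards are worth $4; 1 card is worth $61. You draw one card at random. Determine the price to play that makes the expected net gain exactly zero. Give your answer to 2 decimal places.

E[payout] = (4/24)·(-15) + (5/24)·(-11) + (11/24)·11 + (3/24)·4 + (1/24)·61 = 79/24
Fair fee = E[payout] = 79/24 ≈ $3.29

$3.29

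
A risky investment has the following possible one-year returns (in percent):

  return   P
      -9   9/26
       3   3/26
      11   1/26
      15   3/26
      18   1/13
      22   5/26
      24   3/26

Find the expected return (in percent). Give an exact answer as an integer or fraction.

101/13

E[X] = (9/26)·(-9) + (3/26)·3 + (1/26)·11 + (3/26)·15 + (1/13)·18 + (5/26)·22 + (3/26)·24
     = 101/13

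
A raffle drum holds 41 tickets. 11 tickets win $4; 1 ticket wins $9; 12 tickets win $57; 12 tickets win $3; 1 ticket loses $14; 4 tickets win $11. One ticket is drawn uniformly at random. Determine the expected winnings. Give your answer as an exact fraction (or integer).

803/41 dollars

E[payout] = (11/41)·4 + (1/41)·9 + (12/41)·57 + (12/41)·3 + (1/41)·(-14) + (4/41)·11 = 803/41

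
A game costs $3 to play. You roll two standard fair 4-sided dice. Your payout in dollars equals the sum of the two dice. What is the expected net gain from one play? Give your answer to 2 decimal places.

Distribution of the sum of the two dice: 2 w.p. 1/16, 3 w.p. 1/8, 4 w.p. 3/16, 5 w.p. 1/4, 6 w.p. 3/16, 7 w.p. 1/8, …
E[payout] = (1/16)·2 + (1/8)·3 + (3/16)·4 + (1/4)·5 + (3/16)·6 + (1/8)·7 + (1/16)·8 = 5
Expected profit = 5 − 3 = 2 ≈ $2.00

$2.00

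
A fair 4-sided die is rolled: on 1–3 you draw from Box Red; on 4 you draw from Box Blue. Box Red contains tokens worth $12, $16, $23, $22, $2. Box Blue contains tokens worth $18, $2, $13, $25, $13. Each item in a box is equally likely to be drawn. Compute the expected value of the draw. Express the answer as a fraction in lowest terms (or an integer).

E[X | Box Red] = (12 + 16 + 23 + 22 + 2)/5 = 15
E[X | Box Blue] = (18 + 2 + 13 + 25 + 13)/5 = 71/5
E[X] = (3/4)·15 + (1/4)·71/5 = 74/5

74/5 dollars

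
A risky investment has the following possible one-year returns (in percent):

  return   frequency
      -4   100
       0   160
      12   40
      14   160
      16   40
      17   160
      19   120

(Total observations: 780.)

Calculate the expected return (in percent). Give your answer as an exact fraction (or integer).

398/39

Total = 780, so P(return=-4) = 100/780, etc.
E[X] = (5/39)·(-4) + (8/39)·0 + (2/39)·12 + (8/39)·14 + (2/39)·16 + (8/39)·17 + (2/13)·19
     = 398/39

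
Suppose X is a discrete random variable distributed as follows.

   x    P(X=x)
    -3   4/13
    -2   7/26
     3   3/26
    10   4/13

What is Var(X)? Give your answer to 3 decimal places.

31.806

E[X] = (4/13)·(-3) + (7/26)·(-2) + (3/26)·3 + (4/13)·10 = 51/26
E[X²] = (4/13)·9 + (7/26)·4 + (3/26)·9 + (4/13)·100 = 927/26
Var(X) = 927/26 − (51/26)² = 21501/676 ≈ 31.806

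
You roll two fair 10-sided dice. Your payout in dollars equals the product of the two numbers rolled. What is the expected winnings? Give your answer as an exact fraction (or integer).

Distribution of the product of the two numbers rolled: 1 w.p. 1/100, 2 w.p. 1/50, 3 w.p. 1/50, 4 w.p. 3/100, 5 w.p. 1/50, 6 w.p. 1/25, …
E[payout] = (1/100)·1 + (1/50)·2 + (1/50)·3 + (3/100)·4 + (1/50)·5 + (1/25)·6 + (1/50)·7 + (1/25)·8 + (3/100)·9 + (1/25)·10 + (1/25)·12 + (1/50)·14 + (1/50)·15 + (3/100)·16 + (1/25)·18 + (1/25)·20 + (1/50)·21 + (1/25)·24 + (1/100)·25 + (1/50)·27 + (1/50)·28 + (1/25)·30 + (1/50)·32 + (1/50)·35 + (3/100)·36 + (1/25)·40 + (1/50)·42 + (1/50)·45 + (1/50)·48 + (1/100)·49 + (1/50)·50 + (1/50)·54 + (1/50)·56 + (1/50)·60 + (1/50)·63 + (1/100)·64 + (1/50)·70 + (1/50)·72 + (1/50)·80 + (1/100)·81 + (1/50)·90 + (1/100)·100 = 121/4

121/4 dollars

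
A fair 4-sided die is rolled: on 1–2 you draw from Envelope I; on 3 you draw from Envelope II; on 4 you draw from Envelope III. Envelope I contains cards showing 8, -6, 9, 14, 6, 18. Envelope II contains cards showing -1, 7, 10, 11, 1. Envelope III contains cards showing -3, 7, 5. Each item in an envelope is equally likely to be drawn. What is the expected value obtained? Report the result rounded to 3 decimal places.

E[X | Envelope I] = (8 − 6 + 9 + 14 + 6 + 18)/6 = 49/6
E[X | Envelope II] = (-1 + 7 + 10 + 11 + 1)/5 = 28/5
E[X | Envelope III] = (-3 + 7 + 5)/3 = 3
E[X] = (1/2)·49/6 + (1/4)·28/5 + (1/4)·3 = 187/30 ≈ 6.233

6.233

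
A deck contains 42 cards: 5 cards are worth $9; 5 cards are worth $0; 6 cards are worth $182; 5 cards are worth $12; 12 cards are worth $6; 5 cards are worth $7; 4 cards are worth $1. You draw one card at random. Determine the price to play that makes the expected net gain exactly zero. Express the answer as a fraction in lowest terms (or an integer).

218/7 dollars

E[payout] = (5/42)·9 + (5/42)·0 + (6/42)·182 + (5/42)·12 + (12/42)·6 + (5/42)·7 + (4/42)·1 = 218/7
Fair fee = E[payout] = 218/7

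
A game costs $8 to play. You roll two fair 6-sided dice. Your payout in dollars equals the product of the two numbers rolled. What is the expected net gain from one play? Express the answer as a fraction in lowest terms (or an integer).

17/4 dollars

Distribution of the product of the two numbers rolled: 1 w.p. 1/36, 2 w.p. 1/18, 3 w.p. 1/18, 4 w.p. 1/12, 5 w.p. 1/18, 6 w.p. 1/9, …
E[payout] = (1/36)·1 + (1/18)·2 + (1/18)·3 + (1/12)·4 + (1/18)·5 + (1/9)·6 + (1/18)·8 + (1/36)·9 + (1/18)·10 + (1/9)·12 + (1/18)·15 + (1/36)·16 + (1/18)·18 + (1/18)·20 + (1/18)·24 + (1/36)·25 + (1/18)·30 + (1/36)·36 = 49/4
Expected profit = 49/4 − 8 = 17/4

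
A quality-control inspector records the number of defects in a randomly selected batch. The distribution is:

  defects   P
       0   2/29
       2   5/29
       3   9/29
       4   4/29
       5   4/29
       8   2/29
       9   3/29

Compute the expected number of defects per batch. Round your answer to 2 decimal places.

4.00

E[X] = (2/29)·0 + (5/29)·2 + (9/29)·3 + (4/29)·4 + (4/29)·5 + (2/29)·8 + (3/29)·9
     = 4 ≈ 4.00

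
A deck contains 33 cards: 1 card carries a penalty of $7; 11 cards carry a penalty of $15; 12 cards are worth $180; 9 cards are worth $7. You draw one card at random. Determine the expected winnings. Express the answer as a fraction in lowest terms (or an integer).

E[payout] = (1/33)·(-7) + (11/33)·(-15) + (12/33)·180 + (9/33)·7 = 2051/33

2051/33 dollars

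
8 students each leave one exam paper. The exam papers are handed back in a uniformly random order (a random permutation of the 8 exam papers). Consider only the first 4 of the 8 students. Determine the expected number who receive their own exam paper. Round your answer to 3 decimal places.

0.500

Let Xᵢ = 1 if person i gets their own exam paper. For each i, P(Xᵢ=1) = 1/8.
By linearity of expectation, E[X₁+…+X_4] = 4·(1/8) = 1/2.
≈ 0.500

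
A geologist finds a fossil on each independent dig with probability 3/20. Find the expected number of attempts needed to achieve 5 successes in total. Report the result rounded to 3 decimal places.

33.333

By linearity (sum of 5 independent geometric waits), E[trials] = 5/p = 5/(3/20) = 100/3.
≈ 33.333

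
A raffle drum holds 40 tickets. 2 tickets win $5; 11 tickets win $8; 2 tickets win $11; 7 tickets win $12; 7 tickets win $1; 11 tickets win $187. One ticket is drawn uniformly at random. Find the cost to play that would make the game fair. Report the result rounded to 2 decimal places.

E[payout] = (2/40)·5 + (11/40)·8 + (2/40)·11 + (7/40)·12 + (7/40)·1 + (11/40)·187 = 567/10
Fair fee = E[payout] = 567/10 ≈ $56.70

$56.70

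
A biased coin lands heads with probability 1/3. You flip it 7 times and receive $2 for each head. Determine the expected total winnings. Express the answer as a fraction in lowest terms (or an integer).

14/3 dollars

E[#heads] = 7·1/3 = 7/3 (linearity over flips).
E[winnings] = 2·7/3 = 14/3.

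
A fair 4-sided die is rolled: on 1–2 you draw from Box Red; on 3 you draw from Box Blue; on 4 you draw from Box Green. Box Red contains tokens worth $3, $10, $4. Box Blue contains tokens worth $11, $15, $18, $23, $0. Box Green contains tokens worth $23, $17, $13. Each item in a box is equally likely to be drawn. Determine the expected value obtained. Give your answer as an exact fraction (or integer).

53/5 dollars

E[X | Box Red] = (3 + 10 + 4)/3 = 17/3
E[X | Box Blue] = (11 + 15 + 18 + 23 + 0)/5 = 67/5
E[X | Box Green] = (23 + 17 + 13)/3 = 53/3
E[X] = (1/2)·17/3 + (1/4)·67/5 + (1/4)·53/3 = 53/5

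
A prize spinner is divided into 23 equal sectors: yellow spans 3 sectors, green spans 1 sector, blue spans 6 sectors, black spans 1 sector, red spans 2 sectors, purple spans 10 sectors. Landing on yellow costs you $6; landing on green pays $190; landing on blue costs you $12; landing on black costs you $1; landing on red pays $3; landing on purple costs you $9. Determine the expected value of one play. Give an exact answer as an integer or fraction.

15/23 dollars

E[payout] = (3/23)·(-6) + (1/23)·190 + (6/23)·(-12) + (1/23)·(-1) + (2/23)·3 + (10/23)·(-9) = 15/23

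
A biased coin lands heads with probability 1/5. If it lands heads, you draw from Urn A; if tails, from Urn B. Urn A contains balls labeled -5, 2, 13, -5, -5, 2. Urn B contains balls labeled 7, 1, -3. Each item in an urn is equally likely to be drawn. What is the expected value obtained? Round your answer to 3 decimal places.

E[X | Urn A] = (-5 + 2 + 13 − 5 − 5 + 2)/6 = 1/3
E[X | Urn B] = (7 + 1 − 3)/3 = 5/3
E[X] = (1/5)·1/3 + (4/5)·5/3 = 7/5 ≈ 1.400

1.400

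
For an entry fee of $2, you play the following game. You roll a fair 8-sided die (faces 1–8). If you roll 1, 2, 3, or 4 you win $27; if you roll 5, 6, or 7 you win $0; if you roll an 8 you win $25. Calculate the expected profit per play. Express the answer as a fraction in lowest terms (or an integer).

E[payout] = (3/8)·0 + (1/8)·25 + (1/2)·27 = 133/8
Expected profit = 133/8 − 2 = 117/8

117/8 dollars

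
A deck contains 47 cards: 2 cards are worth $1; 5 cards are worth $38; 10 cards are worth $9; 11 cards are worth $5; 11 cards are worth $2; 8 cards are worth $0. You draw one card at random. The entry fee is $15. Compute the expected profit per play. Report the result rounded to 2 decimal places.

E[payout] = (2/47)·1 + (5/47)·38 + (10/47)·9 + (11/47)·5 + (11/47)·2 + (8/47)·0 = 359/47
Expected profit = 359/47 − 15 = -346/47 ≈ -$7.36

-$7.36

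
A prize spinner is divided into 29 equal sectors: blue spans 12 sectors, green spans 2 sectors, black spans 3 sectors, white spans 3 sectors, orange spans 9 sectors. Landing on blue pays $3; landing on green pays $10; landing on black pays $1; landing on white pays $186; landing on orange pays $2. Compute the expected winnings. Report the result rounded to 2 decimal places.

$21.90

E[payout] = (12/29)·3 + (2/29)·10 + (3/29)·1 + (3/29)·186 + (9/29)·2 = 635/29
≈ $21.90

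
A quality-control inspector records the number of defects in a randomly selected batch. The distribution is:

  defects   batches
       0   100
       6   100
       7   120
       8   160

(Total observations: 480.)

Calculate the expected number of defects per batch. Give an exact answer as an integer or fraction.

17/3

Total = 480, so P(defects=0) = 100/480, etc.
E[X] = (5/24)·0 + (5/24)·6 + (1/4)·7 + (1/3)·8
     = 17/3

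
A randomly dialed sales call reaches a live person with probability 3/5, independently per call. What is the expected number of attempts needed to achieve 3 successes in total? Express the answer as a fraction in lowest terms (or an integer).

By linearity (sum of 3 independent geometric waits), E[trials] = 3/p = 3/(3/5) = 5.

5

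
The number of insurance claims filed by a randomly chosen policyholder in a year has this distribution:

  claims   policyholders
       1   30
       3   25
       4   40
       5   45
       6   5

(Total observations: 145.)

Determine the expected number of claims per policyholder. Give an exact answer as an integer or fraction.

Total = 145, so P(claims=1) = 30/145, etc.
E[X] = (6/29)·1 + (5/29)·3 + (8/29)·4 + (9/29)·5 + (1/29)·6
     = 104/29

104/29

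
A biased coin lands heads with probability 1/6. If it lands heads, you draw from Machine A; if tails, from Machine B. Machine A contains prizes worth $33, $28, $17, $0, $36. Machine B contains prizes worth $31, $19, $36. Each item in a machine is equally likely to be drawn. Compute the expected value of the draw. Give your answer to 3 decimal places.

$27.689

E[X | Machine A] = (33 + 28 + 17 + 0 + 36)/5 = 114/5
E[X | Machine B] = (31 + 19 + 36)/3 = 86/3
E[X] = (1/6)·114/5 + (5/6)·86/3 = 1246/45 ≈ 27.689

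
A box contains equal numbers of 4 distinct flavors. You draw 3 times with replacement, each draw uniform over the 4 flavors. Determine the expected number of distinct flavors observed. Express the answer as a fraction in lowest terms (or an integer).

37/16

Let Xⱼ=1 if type j appears at least once. P(Xⱼ=1) = 1 − ((4−1)/4)^3 = 37/64.
E[#distinct] = 4·37/64 = 37/16.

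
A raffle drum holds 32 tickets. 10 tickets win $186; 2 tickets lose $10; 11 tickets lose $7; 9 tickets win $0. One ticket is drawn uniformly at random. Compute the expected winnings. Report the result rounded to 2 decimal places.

E[payout] = (10/32)·186 + (2/32)·(-10) + (11/32)·(-7) + (9/32)·0 = 1763/32
≈ $55.09

$55.09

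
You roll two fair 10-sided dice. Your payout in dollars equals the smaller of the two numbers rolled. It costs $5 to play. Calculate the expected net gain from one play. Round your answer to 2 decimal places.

Distribution of the smaller of the two numbers rolled: 1 w.p. 19/100, 2 w.p. 17/100, 3 w.p. 3/20, 4 w.p. 13/100, 5 w.p. 11/100, 6 w.p. 9/100, …
E[payout] = (19/100)·1 + (17/100)·2 + (3/20)·3 + (13/100)·4 + (11/100)·5 + (9/100)·6 + (7/100)·7 + (1/20)·8 + (3/100)·9 + (1/100)·10 = 77/20
Expected profit = 77/20 − 5 = -23/20 ≈ -$1.15

-$1.15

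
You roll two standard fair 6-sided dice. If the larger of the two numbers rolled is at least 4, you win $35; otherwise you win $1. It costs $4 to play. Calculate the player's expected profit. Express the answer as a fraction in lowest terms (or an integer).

45/2 dollars

E[payout] = (1/4)·1 + (3/4)·35 = 53/2
Expected profit = 53/2 − 4 = 45/2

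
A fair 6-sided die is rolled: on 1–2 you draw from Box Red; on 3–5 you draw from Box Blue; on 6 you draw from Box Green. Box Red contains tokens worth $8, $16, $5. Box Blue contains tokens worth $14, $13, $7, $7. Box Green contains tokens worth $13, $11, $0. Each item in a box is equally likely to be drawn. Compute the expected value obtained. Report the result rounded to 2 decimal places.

E[X | Box Red] = (8 + 16 + 5)/3 = 29/3
E[X | Box Blue] = (14 + 13 + 7 + 7)/4 = 41/4
E[X | Box Green] = (13 + 11 + 0)/3 = 8
E[X] = (1/3)·29/3 + (1/2)·41/4 + (1/6)·8 = 697/72 ≈ 9.68

$9.68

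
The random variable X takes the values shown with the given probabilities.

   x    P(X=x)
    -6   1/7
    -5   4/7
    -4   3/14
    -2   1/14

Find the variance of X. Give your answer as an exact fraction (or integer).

E[X] = (1/7)·(-6) + (4/7)·(-5) + (3/14)·(-4) + (1/14)·(-2) = -33/7
E[X²] = (1/7)·36 + (4/7)·25 + (3/14)·16 + (1/14)·4 = 162/7
Var(X) = 162/7 − (-33/7)² = 45/49

45/49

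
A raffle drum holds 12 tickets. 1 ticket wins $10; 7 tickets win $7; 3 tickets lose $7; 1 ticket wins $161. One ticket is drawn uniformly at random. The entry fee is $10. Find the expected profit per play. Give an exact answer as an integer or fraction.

E[payout] = (1/12)·10 + (7/12)·7 + (3/12)·(-7) + (1/12)·161 = 199/12
Expected profit = 199/12 − 10 = 79/12

79/12 dollars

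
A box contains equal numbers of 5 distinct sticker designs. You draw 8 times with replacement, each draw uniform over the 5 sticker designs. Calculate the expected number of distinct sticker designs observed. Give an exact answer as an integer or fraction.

Let Xⱼ=1 if type j appears at least once. P(Xⱼ=1) = 1 − ((5−1)/5)^8 = 325089/390625.
E[#distinct] = 5·325089/390625 = 325089/78125.

325089/78125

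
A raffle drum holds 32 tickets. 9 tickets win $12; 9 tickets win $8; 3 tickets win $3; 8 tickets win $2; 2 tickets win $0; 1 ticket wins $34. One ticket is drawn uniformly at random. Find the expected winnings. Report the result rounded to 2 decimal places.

$7.47

E[payout] = (9/32)·12 + (9/32)·8 + (3/32)·3 + (8/32)·2 + (2/32)·0 + (1/32)·34 = 239/32
≈ $7.47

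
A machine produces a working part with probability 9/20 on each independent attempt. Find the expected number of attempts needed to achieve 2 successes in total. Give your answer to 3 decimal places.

4.444

By linearity (sum of 2 independent geometric waits), E[trials] = 2/p = 2/(9/20) = 40/9.
≈ 4.444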